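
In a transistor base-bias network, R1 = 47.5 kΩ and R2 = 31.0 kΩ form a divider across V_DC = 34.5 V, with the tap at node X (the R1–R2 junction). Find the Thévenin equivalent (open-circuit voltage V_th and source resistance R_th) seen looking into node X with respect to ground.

V_th ≈ 13.6 V, R_th ≈ 18.8 kΩ

With X open, the divider is unloaded: V_th = 34.5 × 31.0/78.50 = 13.62 V.
Looking into X with the source shorted: R_th = R1·R2/(R1+R2) = 47.50 × 31.0/78.50 = 18.76 kΩ.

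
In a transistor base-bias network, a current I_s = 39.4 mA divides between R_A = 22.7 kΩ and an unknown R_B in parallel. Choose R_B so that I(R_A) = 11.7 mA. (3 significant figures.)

R_B ≈ 9.59 kΩ

The fraction through R_A equals R_B/(R_A+R_B).
With f = 0.2970, R_B = R_A · f/(1−f) = 22.7 × 0.4224 = 9.588 kΩ.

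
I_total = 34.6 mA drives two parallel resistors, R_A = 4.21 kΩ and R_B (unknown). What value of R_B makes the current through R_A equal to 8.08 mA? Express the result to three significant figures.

R_B ≈ 1.28 kΩ

The fraction through R_A equals R_B/(R_A+R_B).
8.08/34.6 = R_B/(R_A + R_B) → R_B = R_A · (0.2335)/(1 − 0.2335) = 4.21 × 0.3047 = 1.283 kΩ.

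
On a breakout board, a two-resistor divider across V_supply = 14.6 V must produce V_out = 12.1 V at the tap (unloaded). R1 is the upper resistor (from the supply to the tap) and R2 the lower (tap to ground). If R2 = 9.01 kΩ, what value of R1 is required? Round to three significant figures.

Required fraction k = V_out/V_supply = 0.8288.
Rearranging, R1 = R2·(1−k)/k = 9.01 × 0.2066 = 1.862 kΩ.

R1 ≈ 1.86 kΩ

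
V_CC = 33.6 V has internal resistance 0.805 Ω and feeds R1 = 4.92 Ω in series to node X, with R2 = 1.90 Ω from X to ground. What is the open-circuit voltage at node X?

R1' = 0.805 + 4.92 = 5.725 Ω (source resistance + R1).
V_th is the unloaded tap voltage: V_CC · R2/(R1'+R2) = 33.6 × 0.2492 = 8.372 V.

V_th ≈ 8.37 V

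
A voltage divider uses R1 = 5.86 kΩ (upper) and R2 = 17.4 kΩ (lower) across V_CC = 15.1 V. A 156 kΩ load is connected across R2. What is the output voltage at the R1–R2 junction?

The load sits in parallel with R2, giving an effective lower resistance R2' = R2·R_L/(R2+R_L) = 15.65 kΩ.
Voltage divider with the loaded lower leg: V_out = 15.1 × 15.65/(5.86 + 15.65) = 15.1 × 0.7276 = 10.99 V.

V_out ≈ 11.0 V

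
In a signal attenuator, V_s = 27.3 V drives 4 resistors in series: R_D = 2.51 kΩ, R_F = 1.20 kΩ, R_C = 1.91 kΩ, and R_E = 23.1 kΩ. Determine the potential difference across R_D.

V ≈ 2.39 V

ΣR = 2.51 + 1.20 + 1.91 + 23.1 = 28.72 kΩ.
V = V_s · R/ΣR = 27.3 × 0.08740 = 2.386 V.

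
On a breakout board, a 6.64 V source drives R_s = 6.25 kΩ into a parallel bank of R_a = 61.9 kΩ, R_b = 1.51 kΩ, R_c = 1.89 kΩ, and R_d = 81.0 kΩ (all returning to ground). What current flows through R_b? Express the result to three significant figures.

Parallel bank: R_p = 1/(1/61.9 + 1/1.51 + 1/1.89 + 1/81.0) = 0.8198 kΩ.
V_A = 6.64 × 0.8198/7.070 = 0.7699 V.
I(R_b) = V_A / R_b = 0.7699/1.51 = 0.5099 mA.
(Equivalently: I_total = 0.9392 mA, then current-divider fraction G_k/ΣG = 0.5429.)

I ≈ 0.510 mA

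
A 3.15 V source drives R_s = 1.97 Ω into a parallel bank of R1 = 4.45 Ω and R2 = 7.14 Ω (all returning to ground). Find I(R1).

Parallel bank: R_p = 1/(1/4.45 + 1/7.14) = 2.741 Ω.
Node voltage V_A = V_s · R_p/(R_s + R_p) = 3.15 × 0.5819 = 1.833 V.
I(R1) = V_A / R1 = 1.833/4.45 = 0.4119 A.

I ≈ 0.412 A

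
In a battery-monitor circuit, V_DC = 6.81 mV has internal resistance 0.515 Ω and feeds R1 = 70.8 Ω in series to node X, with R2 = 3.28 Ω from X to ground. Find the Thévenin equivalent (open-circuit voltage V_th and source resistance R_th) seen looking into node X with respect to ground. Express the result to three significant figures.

R1' = 0.515 + 70.8 = 71.31 Ω (source resistance + R1).
V_th is the unloaded tap voltage: V_DC · R2/(R1'+R2) = 6.81 × 0.04397 = 0.2994 mV.
With V_DC suppressed (replaced by a short), R_th = R1' ‖ R2 = (71.31 × 3.28)/(71.31 + 3.28) = 3.136 Ω.

V_th ≈ 0.299 mV, R_th ≈ 3.14 Ω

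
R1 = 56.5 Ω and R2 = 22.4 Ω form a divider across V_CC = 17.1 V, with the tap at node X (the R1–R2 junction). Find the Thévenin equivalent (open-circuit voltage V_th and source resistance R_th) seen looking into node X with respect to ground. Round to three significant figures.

V_th ≈ 4.85 V, R_th ≈ 16.0 Ω

V_th is the unloaded tap voltage: V_CC · R2/(R1+R2) = 17.1 × 0.2839 = 4.855 V.
Zeroing V_CC shorts the top of R1 to ground, so R_th = R1 ‖ R2 = 16.04 Ω.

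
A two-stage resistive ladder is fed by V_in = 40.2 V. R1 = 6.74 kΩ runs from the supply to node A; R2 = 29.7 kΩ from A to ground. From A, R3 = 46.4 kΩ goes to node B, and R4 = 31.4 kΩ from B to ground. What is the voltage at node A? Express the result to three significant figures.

Looking into the second stage from A: R3 + R4 = 77.80 kΩ appears in parallel with R2.
R2 ‖ (R3+R4) = 21.49 kΩ.
V_A = 40.2 × 21.49/(6.74 + 21.49) = 30.60 V.

V_A ≈ 30.6 V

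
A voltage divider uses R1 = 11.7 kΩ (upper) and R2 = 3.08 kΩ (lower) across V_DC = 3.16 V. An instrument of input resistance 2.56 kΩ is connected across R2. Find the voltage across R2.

V_out ≈ 0.337 V

First combine the lower leg with the load: R2 ‖ R_L = 1.398 kΩ.
Now apply the divider: V_out = 3.16 × 0.1067 = 0.3373 V.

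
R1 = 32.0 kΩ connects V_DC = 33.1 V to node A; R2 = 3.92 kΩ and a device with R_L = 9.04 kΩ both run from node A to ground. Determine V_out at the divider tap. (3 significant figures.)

V_out ≈ 2.61 V

R2 ‖ R_L = (3.92 × 9.04)/(3.92 + 9.04) = 2.734 kΩ.
Now apply the divider: V_out = 33.1 × 0.07872 = 2.606 V.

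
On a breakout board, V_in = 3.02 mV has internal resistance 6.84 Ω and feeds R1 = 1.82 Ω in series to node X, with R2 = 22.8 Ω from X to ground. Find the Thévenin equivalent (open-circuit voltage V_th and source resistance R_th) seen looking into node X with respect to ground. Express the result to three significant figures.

V_th ≈ 2.19 mV, R_th ≈ 6.28 Ω

R1' = 6.84 + 1.82 = 8.660 Ω (source resistance + R1).
Open-circuit (no load on X): V_th = V_in · R2/(R1' + R2) = 3.02 × 22.8/(8.660 + 22.8) = 2.189 mV.
Zeroing V_in shorts the top of R1' to ground, so R_th = R1' ‖ R2 = 6.276 Ω.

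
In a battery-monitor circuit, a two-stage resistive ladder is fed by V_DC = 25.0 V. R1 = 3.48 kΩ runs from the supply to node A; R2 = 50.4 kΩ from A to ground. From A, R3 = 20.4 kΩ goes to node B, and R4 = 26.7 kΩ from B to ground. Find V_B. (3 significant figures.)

Node A sees R2 in parallel with the series input of stage 2, R3 + R4 = 47.10 kΩ.
Effective lower resistance at A: R2 ‖ 47.10 = 24.35 kΩ.
So V_A = 25.0 × 0.8749 = 21.87 V.
Then the unloaded second divider: V_B = V_A × R4/(R3+R4) = 21.87 × 0.5669 = 12.40 V.

V_B ≈ 12.4 V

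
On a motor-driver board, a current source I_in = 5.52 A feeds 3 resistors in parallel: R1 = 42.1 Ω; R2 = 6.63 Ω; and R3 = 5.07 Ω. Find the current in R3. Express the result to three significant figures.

I ≈ 2.93 A

Conductances: ΣG = 1/42.1 + 1/6.63 + 1/5.07 = 0.3718 (1/Ω).
R3 takes the fraction G_k/ΣG = 0.1972/0.3718 = 0.5305, so I = 5.52 × 0.5305 = 2.928 A.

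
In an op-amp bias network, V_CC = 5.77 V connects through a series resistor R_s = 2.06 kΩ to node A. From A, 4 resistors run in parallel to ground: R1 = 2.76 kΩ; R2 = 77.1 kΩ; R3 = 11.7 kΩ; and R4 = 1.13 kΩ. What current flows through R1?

Combine the parallel branches: R_p = (1/2.76 + 1/77.1 + 1/11.7 + 1/1.13)⁻¹ = 0.7431 kΩ.
V_A by voltage divider: V_A = 5.77 × 0.7431/(2.06 + 0.7431) = 1.530 V.
Branch current I = V_A/R1 = 1.530/2.76 = 0.5542 mA.

I ≈ 0.554 mA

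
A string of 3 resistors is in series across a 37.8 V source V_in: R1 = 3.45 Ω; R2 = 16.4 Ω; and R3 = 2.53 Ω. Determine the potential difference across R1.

V ≈ 5.83 V

Total series resistance ΣR = 3.45 + 16.4 + 2.53 = 22.38 Ω.
By the voltage-divider rule, V = 37.8 × 3.450/22.38 = 5.827 V.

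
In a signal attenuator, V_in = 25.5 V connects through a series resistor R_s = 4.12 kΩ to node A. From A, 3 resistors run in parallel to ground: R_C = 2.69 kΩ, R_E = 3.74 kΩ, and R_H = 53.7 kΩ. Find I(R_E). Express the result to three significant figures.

I ≈ 1.84 mA

Combine the parallel branches: R_p = (1/2.69 + 1/3.74 + 1/53.7)⁻¹ = 1.520 kΩ.
V_A by voltage divider: V_A = 25.5 × 1.520/(4.12 + 1.520) = 6.873 V.
I(R_E) = V_A / R_E = 6.873/3.74 = 1.838 mA.
(Equivalently: I_total = 4.521 mA, then current-divider fraction G_k/ΣG = 0.4065.)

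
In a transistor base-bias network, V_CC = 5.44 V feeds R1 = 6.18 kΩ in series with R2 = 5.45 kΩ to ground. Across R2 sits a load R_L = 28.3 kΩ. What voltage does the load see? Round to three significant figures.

V_out ≈ 2.31 V

The load sits in parallel with R2, giving an effective lower resistance R2' = R2·R_L/(R2+R_L) = 4.570 kΩ.
Now apply the divider: V_out = 5.44 × 0.4251 = 2.313 V.
(Unloaded it would be 2.55 V; the load pulls it down.)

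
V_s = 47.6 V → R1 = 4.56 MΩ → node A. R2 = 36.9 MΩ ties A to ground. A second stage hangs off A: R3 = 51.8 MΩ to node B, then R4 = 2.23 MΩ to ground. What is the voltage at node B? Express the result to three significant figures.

V_B ≈ 1.63 V

The second stage (R3 + R4 = 54.03 MΩ) loads node A in parallel with R2.
R2 ‖ (R3+R4) = 21.93 MΩ.
First divider: V_A = V_s · 21.93/(4.56 + 21.93) = 39.40 V.
V_B = V_A × 0.04127 = 1.626 V.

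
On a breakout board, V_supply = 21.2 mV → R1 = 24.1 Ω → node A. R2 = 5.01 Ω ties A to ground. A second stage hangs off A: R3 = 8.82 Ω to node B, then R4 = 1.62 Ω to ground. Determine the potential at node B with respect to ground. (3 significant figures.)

V_B ≈ 0.405 mV

The second stage (R3 + R4 = 10.44 Ω) loads node A in parallel with R2.
R2 ‖ (R3+R4) = 3.385 Ω.
First divider: V_A = V_supply · 3.385/(24.1 + 3.385) = 2.611 mV.
Stage 2 is unloaded, so V_B = V_A · R4/(R3+R4) = 2.611 × 1.62/10.44 = 0.4052 mV.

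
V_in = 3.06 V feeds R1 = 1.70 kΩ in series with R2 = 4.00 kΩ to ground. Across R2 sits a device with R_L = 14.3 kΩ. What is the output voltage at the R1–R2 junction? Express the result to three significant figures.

V_out ≈ 1.98 V

First combine the lower leg with the load: R2 ‖ R_L = 3.126 kΩ.
Voltage divider with the loaded lower leg: V_out = 3.06 × 3.126/(1.70 + 3.126) = 3.06 × 0.6477 = 1.982 V.
(Unloaded it would be 2.15 V; the load pulls it down.)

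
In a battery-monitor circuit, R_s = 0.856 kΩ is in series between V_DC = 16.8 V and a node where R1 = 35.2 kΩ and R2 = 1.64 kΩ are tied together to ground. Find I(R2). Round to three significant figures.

I ≈ 6.62 mA

Parallel bank: R_p = 1/(1/35.2 + 1/1.64) = 1.567 kΩ.
V_A by voltage divider: V_A = 16.8 × 1.567/(0.856 + 1.567) = 10.86 V.
Branch current I = V_A/R2 = 10.86/1.64 = 6.625 mA.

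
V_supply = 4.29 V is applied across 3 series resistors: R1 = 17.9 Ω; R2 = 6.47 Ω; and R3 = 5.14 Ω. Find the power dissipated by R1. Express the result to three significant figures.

P ≈ 0.378 W

ΣR = 29.51 Ω → I = 4.29/29.51 = 0.1454 A.
V(R1) = I·R = 2.602 V; P = V·I = 2.602 × 0.1454 = 0.3783 W.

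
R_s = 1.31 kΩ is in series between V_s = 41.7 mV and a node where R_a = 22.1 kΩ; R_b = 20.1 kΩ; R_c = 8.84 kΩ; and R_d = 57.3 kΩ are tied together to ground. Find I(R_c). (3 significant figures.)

Parallel bank: R_p = 1/(1/22.1 + 1/20.1 + 1/8.84 + 1/57.3) = 4.433 kΩ.
V_A by voltage divider: V_A = 41.7 × 4.433/(1.31 + 4.433) = 32.19 mV.
I(R_c) = V_A / R_c = 32.19/8.84 = 3.641 µA.

I ≈ 3.64 µA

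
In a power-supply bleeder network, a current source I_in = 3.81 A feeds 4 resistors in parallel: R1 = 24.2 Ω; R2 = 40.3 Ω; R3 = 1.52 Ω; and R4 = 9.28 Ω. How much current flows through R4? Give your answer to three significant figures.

Total conductance ΣG = 1/24.2 + 1/40.3 + 1/1.52 + 1/9.28 = 0.8318 (units of 1/Ω).
R4 takes the fraction G_k/ΣG = 0.1078/0.8318 = 0.1296, so I = 3.81 × 0.1296 = 0.4936 A.

I ≈ 0.494 A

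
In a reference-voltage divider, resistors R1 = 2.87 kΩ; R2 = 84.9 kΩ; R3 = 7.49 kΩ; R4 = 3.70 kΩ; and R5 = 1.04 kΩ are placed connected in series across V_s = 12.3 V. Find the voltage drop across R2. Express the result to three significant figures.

ΣR = 2.87 + 84.9 + 7.49 + 3.70 + 1.04 = 100.0 kΩ.
Voltage divider: V = V_s · (84.90 / 100.0) = 12.3 × 0.8490 = 10.44 V.

V ≈ 10.4 V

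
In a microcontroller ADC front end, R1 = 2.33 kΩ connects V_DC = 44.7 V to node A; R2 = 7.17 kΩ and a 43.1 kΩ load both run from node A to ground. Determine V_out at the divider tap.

V_out ≈ 32.4 V

The load sits in parallel with R2, giving an effective lower resistance R2' = R2·R_L/(R2+R_L) = 6.147 kΩ.
Then V_out = V_DC · R2'/(R1 + R2') = 44.7 × 6.147/8.477 = 32.41 V.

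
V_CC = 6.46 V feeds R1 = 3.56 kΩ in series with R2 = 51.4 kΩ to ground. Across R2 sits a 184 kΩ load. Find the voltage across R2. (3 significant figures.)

V_out ≈ 5.93 V

R2 ‖ R_L = (51.4 × 184)/(51.4 + 184) = 40.18 kΩ.
Voltage divider with the loaded lower leg: V_out = 6.46 × 40.18/(3.56 + 40.18) = 6.46 × 0.9186 = 5.934 V.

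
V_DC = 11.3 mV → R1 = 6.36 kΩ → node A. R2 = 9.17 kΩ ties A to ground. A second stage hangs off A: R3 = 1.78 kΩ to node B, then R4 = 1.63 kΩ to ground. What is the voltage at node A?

The second stage (R3 + R4 = 3.410 kΩ) loads node A in parallel with R2.
R2 ‖ (R3+R4) = 2.486 kΩ.
V_A = 11.3 × 2.486/(6.36 + 2.486) = 3.175 mV.

V_A ≈ 3.18 mV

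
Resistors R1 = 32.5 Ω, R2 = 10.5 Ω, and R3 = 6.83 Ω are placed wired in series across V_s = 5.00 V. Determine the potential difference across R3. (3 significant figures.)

Total series resistance ΣR = 32.5 + 10.5 + 6.83 = 49.83 Ω.
V = V_s · R/ΣR = 5.00 × 0.1371 = 0.6853 V.

V ≈ 0.685 V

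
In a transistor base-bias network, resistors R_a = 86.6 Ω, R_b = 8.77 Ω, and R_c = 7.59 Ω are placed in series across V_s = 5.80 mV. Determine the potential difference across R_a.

ΣR = 86.6 + 8.77 + 7.59 = 103.0 Ω.
By the voltage-divider rule, V = 5.80 × 86.60/103.0 = 4.878 mV.

V ≈ 4.88 mV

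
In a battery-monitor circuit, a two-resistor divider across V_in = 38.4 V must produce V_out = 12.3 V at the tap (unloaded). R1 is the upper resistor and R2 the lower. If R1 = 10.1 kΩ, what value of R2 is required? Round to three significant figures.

R2 ≈ 4.76 kΩ

The divider ratio is R2/(R1+R2) = 12.3/38.4 = 0.3203.
So R2 = R1 · V_out/(V_in − V_out) = 10.1 × 12.3/(38.4 − 12.3) = 10.1 × 0.4713 = 4.760 kΩ.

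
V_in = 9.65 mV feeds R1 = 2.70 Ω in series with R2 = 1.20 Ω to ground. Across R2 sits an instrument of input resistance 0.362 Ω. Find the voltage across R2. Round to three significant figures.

The load sits in parallel with R2, giving an effective lower resistance R2' = R2·R_L/(R2+R_L) = 0.2781 Ω.
Now apply the divider: V_out = 9.65 × 0.09338 = 0.9011 mV.

V_out ≈ 0.901 mV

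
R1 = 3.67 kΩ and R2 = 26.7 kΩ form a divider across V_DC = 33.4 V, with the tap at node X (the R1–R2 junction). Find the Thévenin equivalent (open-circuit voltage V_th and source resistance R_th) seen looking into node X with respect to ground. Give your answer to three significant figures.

V_th ≈ 29.4 V, R_th ≈ 3.23 kΩ

V_th is the unloaded tap voltage: V_DC · R2/(R1+R2) = 33.4 × 0.8792 = 29.36 V.
Looking into X with the source shorted: R_th = R1·R2/(R1+R2) = 3.670 × 26.7/30.37 = 3.227 kΩ.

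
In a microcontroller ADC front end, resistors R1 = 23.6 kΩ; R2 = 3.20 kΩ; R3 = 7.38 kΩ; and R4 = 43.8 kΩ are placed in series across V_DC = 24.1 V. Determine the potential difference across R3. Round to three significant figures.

V ≈ 2.28 V

Series total: ΣR = 23.6 + 3.20 + 7.38 + 43.8 = 77.98 kΩ.
Voltage divider: V = V_DC · (7.380 / 77.98) = 24.1 × 0.09464 = 2.281 V.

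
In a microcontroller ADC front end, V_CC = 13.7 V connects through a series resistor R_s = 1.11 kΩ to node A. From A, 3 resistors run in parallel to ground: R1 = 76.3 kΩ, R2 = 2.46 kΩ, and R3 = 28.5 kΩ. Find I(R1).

Parallel bank: R_p = 1/(1/76.3 + 1/2.46 + 1/28.5) = 2.199 kΩ.
V_A by voltage divider: V_A = 13.7 × 2.199/(1.11 + 2.199) = 9.105 V.
I(R1) = V_A / R1 = 9.105/76.3 = 0.1193 mA.

I ≈ 0.119 mA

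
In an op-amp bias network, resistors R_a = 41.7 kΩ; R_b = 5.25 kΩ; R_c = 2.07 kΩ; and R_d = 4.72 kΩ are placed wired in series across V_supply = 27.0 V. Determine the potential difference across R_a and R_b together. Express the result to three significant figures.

V ≈ 23.6 V

Total series resistance ΣR = 41.7 + 5.25 + 2.07 + 4.72 = 53.74 kΩ.
R_{R_a..R_b} = 41.7 + 5.25 = 46.95 kΩ.
Voltage divider: V = V_supply · (46.95 / 53.74) = 27.0 × 0.8737 = 23.59 V.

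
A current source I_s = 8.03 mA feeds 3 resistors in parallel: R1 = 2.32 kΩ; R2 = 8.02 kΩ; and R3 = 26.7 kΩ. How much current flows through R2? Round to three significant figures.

Total conductance ΣG = 1/2.32 + 1/8.02 + 1/26.7 = 0.5932 (units of 1/kΩ).
R2 takes the fraction G_k/ΣG = 0.1247/0.5932 = 0.2102, so I = 8.03 × 0.2102 = 1.688 mA.

I ≈ 1.69 mA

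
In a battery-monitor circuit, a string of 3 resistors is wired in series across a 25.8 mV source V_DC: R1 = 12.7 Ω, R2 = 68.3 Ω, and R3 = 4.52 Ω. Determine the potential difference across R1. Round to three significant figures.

V ≈ 3.83 mV

ΣR = 12.7 + 68.3 + 4.52 = 85.52 Ω.
Voltage divider: V = V_DC · (12.70 / 85.52) = 25.8 × 0.1485 = 3.831 mV.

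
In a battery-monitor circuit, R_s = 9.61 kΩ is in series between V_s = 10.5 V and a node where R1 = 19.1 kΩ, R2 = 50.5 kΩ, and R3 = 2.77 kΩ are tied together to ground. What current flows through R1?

I ≈ 0.106 mA

Equivalent of the parallel group: R_p = 2.309 kΩ.
Node voltage V_A = V_s · R_p/(R_s + R_p) = 10.5 × 0.1937 = 2.034 V.
Branch current I = V_A/R1 = 2.034/19.1 = 0.1065 mA.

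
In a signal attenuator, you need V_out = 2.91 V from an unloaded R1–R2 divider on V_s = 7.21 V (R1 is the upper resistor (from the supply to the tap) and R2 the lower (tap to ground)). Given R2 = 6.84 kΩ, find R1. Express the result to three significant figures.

V_out/V_s = R2/(R1+R2) = 0.4036.
R1 = R2·(1/k − 1) = 6.84 × 1.478 = 10.11 kΩ.

R1 ≈ 10.1 kΩ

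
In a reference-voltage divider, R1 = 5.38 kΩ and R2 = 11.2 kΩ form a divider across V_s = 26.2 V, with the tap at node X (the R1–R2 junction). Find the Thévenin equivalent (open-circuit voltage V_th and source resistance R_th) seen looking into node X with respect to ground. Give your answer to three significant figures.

Open-circuit (no load on X): V_th = V_s · R2/(R1 + R2) = 26.2 × 11.2/(5.380 + 11.2) = 17.70 V.
Looking into X with the source shorted: R_th = R1·R2/(R1+R2) = 5.380 × 11.2/16.58 = 3.634 kΩ.

V_th ≈ 17.7 V, R_th ≈ 3.63 kΩ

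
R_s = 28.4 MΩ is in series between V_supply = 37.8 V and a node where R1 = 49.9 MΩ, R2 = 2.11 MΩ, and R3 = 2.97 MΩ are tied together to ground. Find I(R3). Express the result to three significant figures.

I ≈ 0.518 µA

Equivalent of the parallel group: R_p = 1.204 MΩ.
V_A = 37.8 × 1.204/29.60 = 1.537 V.
I(R3) = V_A / R3 = 1.537/2.97 = 0.5176 µA.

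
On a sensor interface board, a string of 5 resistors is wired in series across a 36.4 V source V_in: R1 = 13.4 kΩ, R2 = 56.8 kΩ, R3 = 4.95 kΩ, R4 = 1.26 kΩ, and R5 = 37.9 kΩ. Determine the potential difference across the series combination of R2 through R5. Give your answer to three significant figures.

V ≈ 32.1 V

Total series resistance ΣR = 13.4 + 56.8 + 4.95 + 1.26 + 37.9 = 114.3 kΩ.
R_{R2..R5} = 56.8 + 4.95 + 1.26 + 37.9 = 100.9 kΩ.
Voltage divider: V = V_in · (100.9 / 114.3) = 36.4 × 0.8828 = 32.13 V.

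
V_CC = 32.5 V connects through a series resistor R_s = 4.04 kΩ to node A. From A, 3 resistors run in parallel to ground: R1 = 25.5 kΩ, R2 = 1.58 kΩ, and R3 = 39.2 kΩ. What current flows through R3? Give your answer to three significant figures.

I ≈ 0.217 mA

Parallel bank: R_p = 1/(1/25.5 + 1/1.58 + 1/39.2) = 1.433 kΩ.
V_A = 32.5 × 1.433/5.473 = 8.511 V.
Branch current I = V_A/R3 = 8.511/39.2 = 0.2171 mA.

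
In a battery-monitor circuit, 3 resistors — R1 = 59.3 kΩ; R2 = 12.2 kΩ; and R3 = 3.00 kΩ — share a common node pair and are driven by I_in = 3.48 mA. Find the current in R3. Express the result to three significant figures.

Total conductance ΣG = 1/59.3 + 1/12.2 + 1/3.00 = 0.4322 (units of 1/kΩ).
By the current-divider rule, I = I_in · G_k/ΣG = 3.48 × 0.7713 = 2.684 mA.

I ≈ 2.68 mA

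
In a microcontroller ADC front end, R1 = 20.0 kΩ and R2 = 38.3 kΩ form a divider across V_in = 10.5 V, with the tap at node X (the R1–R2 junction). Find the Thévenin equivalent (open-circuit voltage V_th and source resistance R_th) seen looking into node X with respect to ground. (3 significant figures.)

With X open, the divider is unloaded: V_th = 10.5 × 38.3/58.30 = 6.898 V.
Zeroing V_in shorts the top of R1 to ground, so R_th = R1 ‖ R2 = 13.14 kΩ.

V_th ≈ 6.90 V, R_th ≈ 13.1 kΩ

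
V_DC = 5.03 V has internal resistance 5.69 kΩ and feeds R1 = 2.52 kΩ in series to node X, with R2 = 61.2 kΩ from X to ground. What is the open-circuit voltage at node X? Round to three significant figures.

V_th ≈ 4.44 V

R1' = 5.69 + 2.52 = 8.210 kΩ (source resistance + R1).
V_th is the unloaded tap voltage: V_DC · R2/(R1'+R2) = 5.03 × 0.8817 = 4.435 V.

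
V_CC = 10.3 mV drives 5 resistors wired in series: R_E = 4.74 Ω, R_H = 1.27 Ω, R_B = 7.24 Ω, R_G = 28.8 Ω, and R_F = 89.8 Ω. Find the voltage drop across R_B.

Series total: ΣR = 4.74 + 1.27 + 7.24 + 28.8 + 89.8 = 131.8 Ω.
V = V_CC · R/ΣR = 10.3 × 0.05491 = 0.5656 mV.

V ≈ 0.566 mV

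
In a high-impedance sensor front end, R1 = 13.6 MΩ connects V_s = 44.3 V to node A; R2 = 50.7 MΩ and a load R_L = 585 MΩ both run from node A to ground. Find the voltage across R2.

V_out ≈ 34.3 V

First combine the lower leg with the load: R2 ‖ R_L = 46.66 MΩ.
Now apply the divider: V_out = 44.3 × 0.7743 = 34.30 V.
(Unloaded it would be 34.9 V; the load pulls it down.)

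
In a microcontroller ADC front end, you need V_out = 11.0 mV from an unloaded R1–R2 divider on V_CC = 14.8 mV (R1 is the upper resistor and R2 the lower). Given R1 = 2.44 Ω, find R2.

R2 ≈ 7.06 Ω

The divider ratio is R2/(R1+R2) = 11.0/14.8 = 0.7432.
R2 = R1 · 0.7432/(1 − 0.7432) = 7.063 Ω.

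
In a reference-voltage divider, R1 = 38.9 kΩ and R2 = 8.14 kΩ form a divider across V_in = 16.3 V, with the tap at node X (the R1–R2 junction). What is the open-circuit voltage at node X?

Open-circuit (no load on X): V_th = V_in · R2/(R1 + R2) = 16.3 × 8.14/(38.90 + 8.14) = 2.821 V.

V_th ≈ 2.82 V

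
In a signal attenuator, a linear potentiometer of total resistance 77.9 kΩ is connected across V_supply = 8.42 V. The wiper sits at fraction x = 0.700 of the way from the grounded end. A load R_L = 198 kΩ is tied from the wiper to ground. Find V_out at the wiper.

Split the track: R_lower = x·R_p = 54.53 kΩ, R_upper = (1−x)·R_p = 23.37 kΩ.
Lower segment in parallel with the load: 54.53 ‖ 198 = 42.76 kΩ.
Loaded-divider output: V_out = 8.42 × 0.6466 = 5.444 V.

V_out ≈ 5.44 V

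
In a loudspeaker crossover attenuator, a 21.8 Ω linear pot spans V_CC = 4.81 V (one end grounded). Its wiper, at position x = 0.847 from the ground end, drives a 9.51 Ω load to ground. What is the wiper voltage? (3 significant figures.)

Lower segment x·R_p = 18.46 Ω; upper segment (1−x)·R_p = 3.335 Ω.
R_L loads the lower segment: effective lower R = 6.277 Ω.
Then V_out = V_CC · 6.277/(3.335 + 6.277) = 3.141 V.
(Unloaded: V_out = x·V_CC = 4.07 V.)

V_out ≈ 3.14 V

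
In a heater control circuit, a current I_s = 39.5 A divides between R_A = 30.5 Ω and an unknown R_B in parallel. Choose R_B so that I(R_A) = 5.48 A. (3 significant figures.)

The fraction through R_A equals R_B/(R_A+R_B).
With f = 0.1387, R_B = R_A · f/(1−f) = 30.5 × 0.1611 = 4.913 Ω.

R_B ≈ 4.91 Ω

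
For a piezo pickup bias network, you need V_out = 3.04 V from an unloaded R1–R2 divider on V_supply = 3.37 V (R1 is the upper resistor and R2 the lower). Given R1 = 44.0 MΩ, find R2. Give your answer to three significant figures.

R2 ≈ 405 MΩ

The divider ratio is R2/(R1+R2) = 3.04/3.37 = 0.9021.
So R2 = R1 · V_out/(V_supply − V_out) = 44.0 × 3.04/(3.37 − 3.04) = 44.0 × 9.212 = 405.3 MΩ.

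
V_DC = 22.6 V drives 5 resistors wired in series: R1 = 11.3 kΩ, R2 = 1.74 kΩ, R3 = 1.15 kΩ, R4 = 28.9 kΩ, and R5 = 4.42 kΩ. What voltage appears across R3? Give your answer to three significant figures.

Series total: ΣR = 11.3 + 1.74 + 1.15 + 28.9 + 4.42 = 47.51 kΩ.
V = V_DC · R/ΣR = 22.6 × 0.02421 = 0.5470 V.

V ≈ 0.547 V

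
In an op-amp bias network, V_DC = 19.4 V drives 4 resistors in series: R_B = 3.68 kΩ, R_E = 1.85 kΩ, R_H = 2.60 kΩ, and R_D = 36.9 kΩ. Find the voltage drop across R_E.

ΣR = 3.68 + 1.85 + 2.60 + 36.9 = 45.03 kΩ.
V = V_DC · R/ΣR = 19.4 × 0.04108 = 0.7970 V.

V ≈ 0.797 V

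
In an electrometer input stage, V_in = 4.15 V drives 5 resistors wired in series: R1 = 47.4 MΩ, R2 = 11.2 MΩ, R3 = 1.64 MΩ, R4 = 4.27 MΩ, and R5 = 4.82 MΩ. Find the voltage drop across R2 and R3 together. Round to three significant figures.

V ≈ 0.769 V

Series total: ΣR = 47.4 + 11.2 + 1.64 + 4.27 + 4.82 = 69.33 MΩ.
R_{R2..R3} = 11.2 + 1.64 = 12.84 MΩ.
V = V_in · R/ΣR = 4.15 × 0.1852 = 0.7686 V.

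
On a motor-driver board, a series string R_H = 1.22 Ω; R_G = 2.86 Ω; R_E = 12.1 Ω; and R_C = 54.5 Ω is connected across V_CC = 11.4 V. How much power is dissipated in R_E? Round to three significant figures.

P ≈ 0.315 W

ΣR = 70.68 Ω → I = 11.4/70.68 = 0.1613 A.
P(R_E) = I²·R_E = (0.1613)² × 12.1 = 0.3148 W.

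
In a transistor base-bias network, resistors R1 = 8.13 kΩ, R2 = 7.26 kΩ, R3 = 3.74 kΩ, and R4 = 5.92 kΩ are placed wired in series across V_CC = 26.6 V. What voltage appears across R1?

ΣR = 8.13 + 7.26 + 3.74 + 5.92 = 25.05 kΩ.
By the voltage-divider rule, V = 26.6 × 8.130/25.05 = 8.633 V.

V ≈ 8.63 V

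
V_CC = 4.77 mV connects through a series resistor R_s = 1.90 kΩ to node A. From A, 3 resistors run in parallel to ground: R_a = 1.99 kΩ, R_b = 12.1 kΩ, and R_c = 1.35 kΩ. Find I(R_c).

Combine the parallel branches: R_p = (1/1.99 + 1/12.1 + 1/1.35)⁻¹ = 0.7542 kΩ.
V_A = 4.77 × 0.7542/2.654 = 1.355 mV.
I(R_c) = V_A / R_c = 1.355/1.35 = 1.004 µA.

I ≈ 1.00 µA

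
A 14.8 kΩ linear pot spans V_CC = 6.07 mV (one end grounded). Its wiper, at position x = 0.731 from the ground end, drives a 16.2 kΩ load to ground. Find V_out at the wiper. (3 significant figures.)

V_out ≈ 3.76 mV

Lower segment x·R_p = 10.82 kΩ; upper segment (1−x)·R_p = 3.981 kΩ.
R_L loads the lower segment: effective lower R = 6.487 kΩ.
Then V_out = V_CC · 6.487/(3.981 + 6.487) = 3.761 mV.
(Unloaded: V_out = x·V_CC = 4.44 mV.)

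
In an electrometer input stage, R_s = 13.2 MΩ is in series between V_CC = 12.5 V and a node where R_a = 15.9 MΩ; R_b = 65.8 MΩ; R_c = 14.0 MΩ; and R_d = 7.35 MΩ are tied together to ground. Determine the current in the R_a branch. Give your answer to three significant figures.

Equivalent of the parallel group: R_p = 3.502 MΩ.
V_A by voltage divider: V_A = 12.5 × 3.502/(13.2 + 3.502) = 2.621 V.
Branch current I = V_A/R_a = 2.621/15.9 = 0.1648 µA.

I ≈ 0.165 µA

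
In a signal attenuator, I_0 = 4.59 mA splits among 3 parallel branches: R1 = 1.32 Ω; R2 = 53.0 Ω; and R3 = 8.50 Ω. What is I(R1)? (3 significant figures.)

Total conductance ΣG = 1/1.32 + 1/53.0 + 1/8.50 = 0.8941 (units of 1/Ω).
Current divider: I(R1) = I_0 · G_k/ΣG = 4.59 × (0.7576/0.8941) = 4.59 × 0.8473 = 3.889 mA.

I ≈ 3.89 mA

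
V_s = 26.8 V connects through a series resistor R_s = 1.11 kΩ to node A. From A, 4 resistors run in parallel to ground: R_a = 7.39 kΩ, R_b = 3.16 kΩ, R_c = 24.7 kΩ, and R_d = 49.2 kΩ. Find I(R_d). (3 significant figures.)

Parallel bank: R_p = 1/(1/7.39 + 1/3.16 + 1/24.7 + 1/49.2) = 1.951 kΩ.
V_A by voltage divider: V_A = 26.8 × 1.951/(1.11 + 1.951) = 17.08 V.
I(R_d) = V_A / R_d = 17.08/49.2 = 0.3472 mA.

I ≈ 0.347 mA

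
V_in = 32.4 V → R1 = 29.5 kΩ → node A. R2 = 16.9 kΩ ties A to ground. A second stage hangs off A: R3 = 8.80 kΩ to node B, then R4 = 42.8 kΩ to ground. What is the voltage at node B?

V_B ≈ 8.10 V

The second stage (R3 + R4 = 51.60 kΩ) loads node A in parallel with R2.
Effective lower resistance at A: R2 ‖ 51.60 = 12.73 kΩ.
So V_A = 32.4 × 0.3015 = 9.767 V.
Then the unloaded second divider: V_B = V_A × R4/(R3+R4) = 9.767 × 0.8295 = 8.101 V.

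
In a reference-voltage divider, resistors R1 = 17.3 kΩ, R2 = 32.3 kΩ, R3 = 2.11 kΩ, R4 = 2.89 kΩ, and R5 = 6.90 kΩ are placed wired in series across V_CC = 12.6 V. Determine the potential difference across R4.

V ≈ 0.592 V

Series total: ΣR = 17.3 + 32.3 + 2.11 + 2.89 + 6.90 = 61.50 kΩ.
Voltage divider: V = V_CC · (2.890 / 61.50) = 12.6 × 0.04699 = 0.5921 V.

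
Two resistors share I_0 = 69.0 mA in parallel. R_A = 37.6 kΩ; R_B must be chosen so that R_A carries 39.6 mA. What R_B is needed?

The fraction through R_A equals R_B/(R_A+R_B).
With f = 0.5739, R_B = R_A · f/(1−f) = 37.6 × 1.347 = 50.64 kΩ.

R_B ≈ 50.6 kΩ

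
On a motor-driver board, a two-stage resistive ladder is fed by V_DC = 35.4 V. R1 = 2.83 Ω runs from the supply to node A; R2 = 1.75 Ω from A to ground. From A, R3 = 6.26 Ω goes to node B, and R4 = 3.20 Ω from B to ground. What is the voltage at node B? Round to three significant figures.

V_B ≈ 4.11 V

The second stage (R3 + R4 = 9.460 Ω) loads node A in parallel with R2.
R2 ‖ (R3+R4) = 1.477 Ω.
First divider: V_A = V_DC · 1.477/(2.83 + 1.477) = 12.14 V.
Stage 2 is unloaded, so V_B = V_A · R4/(R3+R4) = 12.14 × 3.20/9.460 = 4.106 V.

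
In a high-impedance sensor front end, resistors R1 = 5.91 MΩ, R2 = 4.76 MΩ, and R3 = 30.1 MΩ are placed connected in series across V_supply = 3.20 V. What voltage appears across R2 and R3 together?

Total series resistance ΣR = 5.91 + 4.76 + 30.1 = 40.77 MΩ.
R_{R2..R3} = 4.76 + 30.1 = 34.86 MΩ.
Voltage divider: V = V_supply · (34.86 / 40.77) = 3.20 × 0.8550 = 2.736 V.

V ≈ 2.74 V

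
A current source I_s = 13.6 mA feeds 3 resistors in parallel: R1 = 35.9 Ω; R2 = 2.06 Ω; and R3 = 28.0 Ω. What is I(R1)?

I ≈ 0.690 mA

Total conductance ΣG = 1/35.9 + 1/2.06 + 1/28.0 = 0.5490 (units of 1/Ω).
Current divider: I(R1) = I_s · G_k/ΣG = 13.6 × (0.02786/0.5490) = 13.6 × 0.05074 = 0.6900 mA.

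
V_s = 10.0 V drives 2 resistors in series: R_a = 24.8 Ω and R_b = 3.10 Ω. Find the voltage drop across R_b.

Series total: ΣR = 24.8 + 3.10 = 27.90 Ω.
Voltage divider: V = V_s · (3.100 / 27.90) = 10.0 × 0.1111 = 1.111 V.

V ≈ 1.11 V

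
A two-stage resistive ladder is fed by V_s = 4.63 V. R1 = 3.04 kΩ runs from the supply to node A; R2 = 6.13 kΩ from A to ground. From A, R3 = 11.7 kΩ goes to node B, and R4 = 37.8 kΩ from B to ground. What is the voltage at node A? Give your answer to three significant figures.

V_A ≈ 2.97 V

Node A sees R2 in parallel with the series input of stage 2, R3 + R4 = 49.50 kΩ.
R2 ‖ (R3+R4) = 5.455 kΩ.
V_A = 4.63 × 5.455/(3.04 + 5.455) = 2.973 V.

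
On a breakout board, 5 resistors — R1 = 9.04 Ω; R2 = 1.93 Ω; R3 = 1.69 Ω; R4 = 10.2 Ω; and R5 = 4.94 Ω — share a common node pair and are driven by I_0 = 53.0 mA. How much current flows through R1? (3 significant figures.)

Total conductance ΣG = 1/9.04 + 1/1.93 + 1/1.69 + 1/10.2 + 1/4.94 = 1.521 (units of 1/Ω).
Current divider: I(R1) = I_0 · G_k/ΣG = 53.0 × (0.1106/1.521) = 53.0 × 0.07273 = 3.855 mA.

I ≈ 3.85 mA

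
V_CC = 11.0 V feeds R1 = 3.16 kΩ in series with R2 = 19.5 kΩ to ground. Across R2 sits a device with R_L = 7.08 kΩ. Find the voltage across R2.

The load sits in parallel with R2, giving an effective lower resistance R2' = R2·R_L/(R2+R_L) = 5.194 kΩ.
Now apply the divider: V_out = 11.0 × 0.6217 = 6.839 V.

V_out ≈ 6.84 V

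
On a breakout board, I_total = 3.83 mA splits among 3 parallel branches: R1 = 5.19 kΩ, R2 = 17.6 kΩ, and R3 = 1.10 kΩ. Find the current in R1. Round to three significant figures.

Conductances: ΣG = 1/5.19 + 1/17.6 + 1/1.10 = 1.159 (1/kΩ).
By the current-divider rule, I = I_total · G_k/ΣG = 3.83 × 0.1663 = 0.6369 mA.

I ≈ 0.637 mA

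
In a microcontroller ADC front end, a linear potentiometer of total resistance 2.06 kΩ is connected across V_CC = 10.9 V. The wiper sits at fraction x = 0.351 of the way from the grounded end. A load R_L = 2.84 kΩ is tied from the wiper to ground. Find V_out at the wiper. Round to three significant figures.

Lower segment x·R_p = 0.7231 kΩ; upper segment (1−x)·R_p = 1.337 kΩ.
(x·R_p) ‖ R_L = 0.5763 kΩ.
V_out = 10.9 × 0.5763/(1.337 + 0.5763) = 3.283 V.
(Unloaded: V_out = x·V_CC = 3.83 V.)

V_out ≈ 3.28 V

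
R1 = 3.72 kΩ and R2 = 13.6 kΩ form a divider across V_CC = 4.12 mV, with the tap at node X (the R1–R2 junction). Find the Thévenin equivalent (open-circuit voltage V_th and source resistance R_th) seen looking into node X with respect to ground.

V_th is the unloaded tap voltage: V_CC · R2/(R1+R2) = 4.12 × 0.7852 = 3.235 mV.
Zeroing V_CC shorts the top of R1 to ground, so R_th = R1 ‖ R2 = 2.921 kΩ.

V_th ≈ 3.24 mV, R_th ≈ 2.92 kΩ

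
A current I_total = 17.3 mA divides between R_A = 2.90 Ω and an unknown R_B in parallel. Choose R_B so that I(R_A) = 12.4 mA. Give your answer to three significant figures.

R_B ≈ 7.34 Ω

Two-branch current divider: I_A = I_total · R_B/(R_A + R_B).
12.4/17.3 = R_B/(R_A + R_B) → R_B = R_A · (0.7168)/(1 − 0.7168) = 2.90 × 2.531 = 7.339 Ω.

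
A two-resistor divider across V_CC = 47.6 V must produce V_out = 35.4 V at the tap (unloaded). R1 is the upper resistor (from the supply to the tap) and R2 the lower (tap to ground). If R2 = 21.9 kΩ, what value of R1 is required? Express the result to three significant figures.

R1 ≈ 7.55 kΩ

The divider ratio is R2/(R1+R2) = 35.4/47.6 = 0.7437.
Rearranging, R1 = R2·(1−k)/k = 21.9 × 0.3446 = 7.547 kΩ.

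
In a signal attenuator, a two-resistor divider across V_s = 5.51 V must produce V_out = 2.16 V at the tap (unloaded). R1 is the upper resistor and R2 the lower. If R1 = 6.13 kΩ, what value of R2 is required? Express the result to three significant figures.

The divider ratio is R2/(R1+R2) = 2.16/5.51 = 0.3920.
R2 = R1 · 0.3920/(1 − 0.3920) = 3.952 kΩ.

R2 ≈ 3.95 kΩ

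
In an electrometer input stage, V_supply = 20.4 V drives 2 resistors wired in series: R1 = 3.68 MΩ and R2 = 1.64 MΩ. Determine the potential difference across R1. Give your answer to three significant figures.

Total series resistance ΣR = 3.68 + 1.64 = 5.320 MΩ.
V = V_supply · R/ΣR = 20.4 × 0.6917 = 14.11 V.

V ≈ 14.1 V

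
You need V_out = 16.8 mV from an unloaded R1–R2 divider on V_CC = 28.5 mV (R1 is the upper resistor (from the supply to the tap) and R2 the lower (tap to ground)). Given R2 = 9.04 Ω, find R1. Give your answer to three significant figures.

The divider ratio is R2/(R1+R2) = 16.8/28.5 = 0.5895.
Rearranging, R1 = R2·(1−k)/k = 9.04 × 0.6964 = 6.296 Ω.

R1 ≈ 6.30 Ω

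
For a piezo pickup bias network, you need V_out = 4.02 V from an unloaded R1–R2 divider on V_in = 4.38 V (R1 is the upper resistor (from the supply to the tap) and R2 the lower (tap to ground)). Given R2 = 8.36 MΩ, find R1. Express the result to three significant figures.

The divider ratio is R2/(R1+R2) = 4.02/4.38 = 0.9178.
Rearranging, R1 = R2·(1−k)/k = 8.36 × 0.08955 = 0.7487 MΩ.

R1 ≈ 0.749 MΩ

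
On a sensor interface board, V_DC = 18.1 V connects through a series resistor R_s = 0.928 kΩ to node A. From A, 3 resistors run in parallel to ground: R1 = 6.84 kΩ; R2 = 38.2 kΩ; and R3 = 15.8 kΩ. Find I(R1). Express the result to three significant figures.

Combine the parallel branches: R_p = (1/6.84 + 1/38.2 + 1/15.8)⁻¹ = 4.243 kΩ.
V_A by voltage divider: V_A = 18.1 × 4.243/(0.928 + 4.243) = 14.85 V.
Branch current I = V_A/R1 = 14.85/6.84 = 2.171 mA.
(Check via current divider: I_total = 3.500 mA; share G_k/ΣG = 0.6204 → same result.)

I ≈ 2.17 mA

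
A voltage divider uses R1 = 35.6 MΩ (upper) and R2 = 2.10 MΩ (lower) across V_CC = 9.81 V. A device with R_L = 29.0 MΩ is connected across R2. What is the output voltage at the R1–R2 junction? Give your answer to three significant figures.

First combine the lower leg with the load: R2 ‖ R_L = 1.958 MΩ.
Voltage divider with the loaded lower leg: V_out = 9.81 × 1.958/(35.6 + 1.958) = 9.81 × 0.05214 = 0.5115 V.
(Unloaded it would be 0.546 V; the load pulls it down.)

V_out ≈ 0.511 V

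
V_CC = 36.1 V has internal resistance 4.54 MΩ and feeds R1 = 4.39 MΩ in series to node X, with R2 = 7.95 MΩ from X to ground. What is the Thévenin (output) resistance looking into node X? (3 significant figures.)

R_th ≈ 4.21 MΩ

R1' = 4.54 + 4.39 = 8.930 MΩ (source resistance + R1).
With V_CC suppressed (replaced by a short), R_th = R1' ‖ R2 = (8.930 × 7.95)/(8.930 + 7.95) = 4.206 MΩ.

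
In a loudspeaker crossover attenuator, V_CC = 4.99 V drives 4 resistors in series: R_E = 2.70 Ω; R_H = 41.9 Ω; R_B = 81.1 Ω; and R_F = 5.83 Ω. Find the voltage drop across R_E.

V ≈ 0.102 V

Series total: ΣR = 2.70 + 41.9 + 81.1 + 5.83 = 131.5 Ω.
By the voltage-divider rule, V = 4.99 × 2.700/131.5 = 0.1024 V.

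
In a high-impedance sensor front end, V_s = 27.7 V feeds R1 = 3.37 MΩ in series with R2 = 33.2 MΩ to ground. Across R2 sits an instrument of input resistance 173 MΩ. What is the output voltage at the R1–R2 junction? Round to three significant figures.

R2 ‖ R_L = (33.2 × 173)/(33.2 + 173) = 27.85 MΩ.
Then V_out = V_s · R2'/(R1 + R2') = 27.7 × 27.85/31.22 = 24.71 V.

V_out ≈ 24.7 V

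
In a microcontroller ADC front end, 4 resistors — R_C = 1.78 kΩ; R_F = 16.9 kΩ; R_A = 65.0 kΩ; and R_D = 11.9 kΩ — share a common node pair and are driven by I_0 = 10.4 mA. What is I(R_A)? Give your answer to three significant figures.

ΣG = 1/1.78 + 1/16.9 + 1/65.0 + 1/11.9 = 0.7204.
Current divider: I(R_A) = I_0 · G_k/ΣG = 10.4 × (0.01538/0.7204) = 10.4 × 0.02136 = 0.2221 mA.

I ≈ 0.222 mA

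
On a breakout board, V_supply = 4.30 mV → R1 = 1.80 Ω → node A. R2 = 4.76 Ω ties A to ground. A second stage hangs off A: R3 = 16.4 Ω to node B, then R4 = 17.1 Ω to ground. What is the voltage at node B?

V_B ≈ 1.53 mV

Looking into the second stage from A: R3 + R4 = 33.50 Ω appears in parallel with R2.
R2 ‖ (R3+R4) = 4.168 Ω.
So V_A = 4.30 × 0.6984 = 3.003 mV.
Stage 2 is unloaded, so V_B = V_A · R4/(R3+R4) = 3.003 × 17.1/33.50 = 1.533 mV.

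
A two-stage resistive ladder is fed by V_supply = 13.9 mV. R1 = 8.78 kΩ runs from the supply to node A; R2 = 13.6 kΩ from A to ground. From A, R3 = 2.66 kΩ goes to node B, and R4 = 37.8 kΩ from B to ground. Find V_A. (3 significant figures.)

V_A ≈ 7.46 mV

Node A sees R2 in parallel with the series input of stage 2, R3 + R4 = 40.46 kΩ.
Effective lower resistance at A: R2 ‖ 40.46 = 10.18 kΩ.
So V_A = 13.9 × 0.5369 = 7.463 mV.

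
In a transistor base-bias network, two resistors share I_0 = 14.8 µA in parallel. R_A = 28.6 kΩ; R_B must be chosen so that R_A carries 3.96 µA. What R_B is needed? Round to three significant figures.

The fraction through R_A equals R_B/(R_A+R_B).
3.96/14.8 = R_B/(R_A + R_B) → R_B = R_A · (0.2676)/(1 − 0.2676) = 28.6 × 0.3653 = 10.45 kΩ.

R_B ≈ 10.4 kΩ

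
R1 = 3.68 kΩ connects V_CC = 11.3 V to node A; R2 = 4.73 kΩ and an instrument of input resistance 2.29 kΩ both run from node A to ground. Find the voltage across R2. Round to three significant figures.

V_out ≈ 3.34 V

The load sits in parallel with R2, giving an effective lower resistance R2' = R2·R_L/(R2+R_L) = 1.543 kΩ.
Now apply the divider: V_out = 11.3 × 0.2954 = 3.338 V.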